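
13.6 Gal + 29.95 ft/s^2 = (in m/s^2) 1 Gal = 0.01 m/s^2, so 13.6 Gal = 13.6 * 0.01 = 0.136 m/s^2. 1 ft/s^2 = 0.3048 m/s^2, so 29.95 ft/s^2 = 29.95 * 0.3048 = 9.12876 m/s^2. Sum: 0.136 + 9.12876 = 9.26476 m/s^2. Result: 9.26476 m/s^2 ≈ 9.265 m/s^2 (4 s.f.). Final answer: 9.265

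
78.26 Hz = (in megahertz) 7.826e-05. Check: 1 megahertz = 1000000 Hz, so 78.26 Hz = 78.26 / 1000000 = 7.826e-05 megahertz.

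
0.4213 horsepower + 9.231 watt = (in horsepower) 1 horsepower = 745.69987 W, so 0.4213 horsepower = 0.4213 * 745.69987 = 314.16336 W. 9.231 watt = 9.231 W. Sum: 314.16336 + 9.231 = 323.39436 W. 1 horsepower = 745.69987 W, so 323.39436 W = 323.39436 / 745.69987 = 0.43367897 horsepower ≈ 0.4337 horsepower (4 s.f.). Final answer: 0.4337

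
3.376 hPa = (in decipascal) 1 hPa = 100 Pa, so 3.376 hPa = 3.376 * 100 = 337.6 Pa. 1 decipascal = 0.1 Pa, so 337.6 Pa = 337.6 / 0.1 = 3376 decipascal. Final answer: 3376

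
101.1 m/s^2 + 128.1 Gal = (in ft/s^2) 101.1 m/s^2 is already in m/s^2. 1 Gal = 0.01 m/s^2, so 128.1 Gal = 128.1 * 0.01 = 1.281 m/s^2. Sum: 101.1 + 1.281 = 102.381 m/s^2. 1 ft/s^2 = 0.3048 m/s^2, so 102.381 m/s^2 = 102.381 / 0.3048 = 335.89567 ft/s^2 ≈ 335.9 ft/s^2 (4 s.f.). Final answer: 335.9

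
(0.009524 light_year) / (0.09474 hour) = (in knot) 5.135e+11. Check: 1 light_year = 9.4607305e+15 m, so 0.009524 light_year = 0.009524 * 9.4607305e+15 = 9.0103997e+13 m. 1 hour = 3600 s, so 0.09474 hour = 0.09474 * 3600 = 341.064 s. Combine: 9.0103997e+13 m / 341.064 s = 2.6418501e+11 m/s. 1 knot = 0.51444444 m/s, so 2.6418501e+11 m/s = 2.6418501e+11 / 0.51444444 = 5.1353458e+11 knot ≈ 5.135e+11 knot (4 s.f.).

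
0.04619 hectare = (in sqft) 4972. Check: 1 hectare = 10000 m^2, so 0.04619 hectare = 0.04619 * 10000 = 461.9 m^2. 1 sqft = 0.09290304 m^2, so 461.9 m^2 = 461.9 / 0.09290304 = 4971.8502 sqft ≈ 4972 sqft (4 s.f.).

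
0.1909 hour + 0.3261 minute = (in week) 1 hour = 3600 s, so 0.1909 hour = 0.1909 * 3600 = 687.24 s. 1 minute = 60 s, so 0.3261 minute = 0.3261 * 60 = 19.566 s. Sum: 687.24 + 19.566 = 706.806 s. 1 week = 604800 s, so 706.806 s = 706.806 / 604800 = 0.0011686607 week ≈ 0.001169 week (4 s.f.). Final answer: 0.001169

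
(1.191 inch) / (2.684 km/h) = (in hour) 1 inch = 0.0254 m, so 1.191 inch = 1.191 * 0.0254 = 0.0302514 m. 1 km/h = 0.27777778 m/s, so 2.684 km/h = 2.684 * 0.27777778 = 0.74555556 m/s. Combine: 0.0302514 m / 0.74555556 m/s = 0.040575648 s. 1 hour = 3600 s, so 0.040575648 s = 0.040575648 / 3600 = 1.1271013e-05 hour ≈ 1.127e-05 hour (4 s.f.). Final answer: 1.127e-05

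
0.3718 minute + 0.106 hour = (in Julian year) 1.28e-05. Check: 1 minute = 60 s, so 0.3718 minute = 0.3718 * 60 = 22.308 s. 1 hour = 3600 s, so 0.106 hour = 0.106 * 3600 = 381.6 s. Sum: 22.308 + 381.6 = 403.908 s. 1 Julian year = 31557600 s, so 403.908 s = 403.908 / 31557600 = 1.2799072e-05 Julian year ≈ 1.28e-05 Julian year (4 s.f.).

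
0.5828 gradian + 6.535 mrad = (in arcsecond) 1 gradian = 0.015707963 rad, so 0.5828 gradian = 0.5828 * 0.015707963 = 0.009154601 rad. 1 mrad = 0.001 rad, so 6.535 mrad = 6.535 * 0.001 = 0.006535 rad. Sum: 0.009154601 + 0.006535 = 0.015689601 rad. 1 arcsecond = 4.8481368e-06 rad, so 0.015689601 rad = 0.015689601 / 4.8481368e-06 = 3236.2125 arcsecond ≈ 3236 arcsecond (4 s.f.). Final answer: 3236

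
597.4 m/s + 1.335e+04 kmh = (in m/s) 4306. Check: 597.4 m/s is already in m/s. 1 kmh = 0.27777778 m/s, so 1.335e+04 kmh = 1.335e+04 * 0.27777778 = 3708.3333 m/s. Sum: 597.4 + 3708.3333 = 4305.7333 m/s. Result: 4305.7333 m/s ≈ 4306 m/s (4 s.f.).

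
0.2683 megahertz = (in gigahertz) 0.0002683. Check: 1 megahertz = 1000000 Hz, so 0.2683 megahertz = 0.2683 * 1000000 = 268300 Hz. 1 gigahertz = 1e+09 Hz, so 268300 Hz = 268300 / 1e+09 = 0.0002683 gigahertz.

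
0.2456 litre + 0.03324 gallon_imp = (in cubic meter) 1 litre = 0.001 m^3, so 0.2456 litre = 0.2456 * 0.001 = 0.0002456 m^3. 1 gallon_imp = 0.00454609 m^3, so 0.03324 gallon_imp = 0.03324 * 0.00454609 = 0.00015111203 m^3. Sum: 0.0002456 + 0.00015111203 = 0.00039671203 m^3. 0.00039671203 m^3 = 0.00039671203 cubic meter ≈ 0.0003967 cubic meter (4 s.f.). Final answer: 0.0003967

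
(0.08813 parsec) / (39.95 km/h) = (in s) 2.451e+14. Check: 1 parsec = 3.0856776e+16 m, so 0.08813 parsec = 0.08813 * 3.0856776e+16 = 2.7194077e+15 m. 1 km/h = 0.27777778 m/s, so 39.95 km/h = 39.95 * 0.27777778 = 11.097222 m/s. Combine: 2.7194077e+15 m / 11.097222 m/s = 2.45053e+14 s. Result: 2.45053e+14 s ≈ 2.451e+14 s (4 s.f.).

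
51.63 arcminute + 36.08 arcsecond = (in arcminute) 1 arcminute = 0.00029088821 rad, so 51.63 arcminute = 51.63 * 0.00029088821 = 0.015018558 rad. 1 arcsecond = 4.8481368e-06 rad, so 36.08 arcsecond = 36.08 * 4.8481368e-06 = 0.00017492078 rad. Sum: 0.015018558 + 0.00017492078 = 0.015193479 rad. 1 arcminute = 0.00029088821 rad, so 0.015193479 rad = 0.015193479 / 0.00029088821 = 52.231333 arcminute ≈ 52.23 arcminute (4 s.f.). Final answer: 52.23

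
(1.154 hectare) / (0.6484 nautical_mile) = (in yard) 1 hectare = 10000 m^2, so 1.154 hectare = 1.154 * 10000 = 11540 m^2. 1 nautical_mile = 1852 m, so 0.6484 nautical_mile = 0.6484 * 1852 = 1200.8368 m. Combine: 11540 m^2 / 1200.8368 m = 9.6099653 m. 1 yard = 0.9144 m, so 9.6099653 m = 9.6099653 / 0.9144 = 10.509586 yard ≈ 10.51 yard (4 s.f.). Final answer: 10.51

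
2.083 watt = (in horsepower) 0.002793. Check: 2.083 watt = 2.083 W. 1 horsepower = 745.69987 W, so 2.083 W = 2.083 / 745.69987 = 0.002793349 horsepower ≈ 0.002793 horsepower (4 s.f.).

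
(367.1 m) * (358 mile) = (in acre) 367.1 m is already in m. 1 mile = 1609.344 m, so 358 mile = 358 * 1609.344 = 576145.15 m. Combine: 367.1 m * 576145.15 m = 2.1150289e+08 m^2. 1 acre = 4046.8564 m^2, so 2.1150289e+08 m^2 = 2.1150289e+08 / 4046.8564 = 52263.501 acre ≈ 5.226e+04 acre (4 s.f.). Final answer: 5.226e+04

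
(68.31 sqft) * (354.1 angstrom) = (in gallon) 5.936e-05. Check: 1 sqft = 0.09290304 m^2, so 68.31 sqft = 68.31 * 0.09290304 = 6.3462067 m^2. 1 angstrom = 1e-10 m, so 354.1 angstrom = 354.1 * 1e-10 = 3.541e-08 m. Combine: 6.3462067 m^2 * 3.541e-08 m = 2.2471918e-07 m^3. 1 gallon = 0.0037854118 m^3, so 2.2471918e-07 m^3 = 2.2471918e-07 / 0.0037854118 = 5.9364526e-05 gallon ≈ 5.936e-05 gallon (4 s.f.).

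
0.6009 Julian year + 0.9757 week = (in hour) 5431. Check: 1 Julian year = 31557600 s, so 0.6009 Julian year = 0.6009 * 31557600 = 18962962 s. 1 week = 604800 s, so 0.9757 week = 0.9757 * 604800 = 590103.36 s. Sum: 18962962 + 590103.36 = 19553065 s. 1 hour = 3600 s, so 19553065 s = 19553065 / 3600 = 5431.407 hour ≈ 5431 hour (4 s.f.).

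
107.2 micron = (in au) 1 micron = 1e-06 m, so 107.2 micron = 107.2 * 1e-06 = 0.0001072 m. 1 au = 1.4959787e+11 m, so 0.0001072 m = 0.0001072 / 1.4959787e+11 = 7.1658774e-16 au ≈ 7.166e-16 au (4 s.f.). Final answer: 7.166e-16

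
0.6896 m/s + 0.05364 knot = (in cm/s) 71.72. Check: 0.6896 m/s is already in m/s. 1 knot = 0.51444444 m/s, so 0.05364 knot = 0.05364 * 0.51444444 = 0.0275948 m/s. Sum: 0.6896 + 0.0275948 = 0.7171948 m/s. 1 cm/s = 0.01 m/s, so 0.7171948 m/s = 0.7171948 / 0.01 = 71.71948 cm/s ≈ 71.72 cm/s (4 s.f.).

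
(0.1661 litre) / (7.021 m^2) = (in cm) 1 litre = 0.001 m^3, so 0.1661 litre = 0.1661 * 0.001 = 0.0001661 m^3. 7.021 m^2 is already in m^2. Combine: 0.0001661 m^3 / 7.021 m^2 = 2.3657599e-05 m. 1 cm = 0.01 m, so 2.3657599e-05 m = 2.3657599e-05 / 0.01 = 0.0023657599 cm ≈ 0.002366 cm (4 s.f.). Final answer: 0.002366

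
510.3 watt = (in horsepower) 510.3 watt = 510.3 W. 1 horsepower = 745.69987 W, so 510.3 W = 510.3 / 745.69987 = 0.68432357 horsepower ≈ 0.6843 horsepower (4 s.f.). Final answer: 0.6843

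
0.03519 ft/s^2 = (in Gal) 1 ft/s^2 = 0.3048 m/s^2, so 0.03519 ft/s^2 = 0.03519 * 0.3048 = 0.010725912 m/s^2. 1 Gal = 0.01 m/s^2, so 0.010725912 m/s^2 = 0.010725912 / 0.01 = 1.0725912 Gal ≈ 1.073 Gal (4 s.f.). Final answer: 1.073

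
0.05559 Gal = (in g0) 5.669e-05. Check: 1 Gal = 0.01 m/s^2, so 0.05559 Gal = 0.05559 * 0.01 = 0.0005559 m/s^2. 1 g0 = 9.80665 m/s^2, so 0.0005559 m/s^2 = 0.0005559 / 9.80665 = 5.6686024e-05 g0 ≈ 5.669e-05 g0 (4 s.f.).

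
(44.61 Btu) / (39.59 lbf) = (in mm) 2.673e+05. Check: 1 Btu = 1055.0559 J, so 44.61 Btu = 44.61 * 1055.0559 = 47066.042 J. 1 lbf = 4.4482216 N, so 39.59 lbf = 39.59 * 4.4482216 = 176.10509 N. Combine: 47066.042 J / 176.10509 N = 267.2611 m. 1 mm = 0.001 m, so 267.2611 m = 267.2611 / 0.001 = 267261.1 mm ≈ 2.673e+05 mm (4 s.f.).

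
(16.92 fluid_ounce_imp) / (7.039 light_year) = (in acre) 1.784e-24. Check: 1 fluid_ounce_imp = 2.8413063e-05 m^3, so 16.92 fluid_ounce_imp = 16.92 * 2.8413063e-05 = 0.00048074902 m^3. 1 light_year = 9.4607305e+15 m, so 7.039 light_year = 7.039 * 9.4607305e+15 = 6.6594082e+16 m. Combine: 0.00048074902 m^3 / 6.6594082e+16 m = 7.2190952e-21 m^2. 1 acre = 4046.8564 m^2, so 7.2190952e-21 m^2 = 7.2190952e-21 / 4046.8564 = 1.7838773e-24 acre ≈ 1.784e-24 acre (4 s.f.).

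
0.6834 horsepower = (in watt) 1 horsepower = 745.69987 W, so 0.6834 horsepower = 0.6834 * 745.69987 = 509.61129 W. 509.61129 W = 509.61129 watt ≈ 509.6 watt (4 s.f.). Final answer: 509.6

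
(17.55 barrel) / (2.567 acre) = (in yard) 0.0002937. Check: 1 barrel = 0.15898729 m^3, so 17.55 barrel = 17.55 * 0.15898729 = 2.790227 m^3. 1 acre = 4046.8564 m^2, so 2.567 acre = 2.567 * 4046.8564 = 10388.28 m^2. Combine: 2.790227 m^3 / 10388.28 m^2 = 0.00026859373 m. 1 yard = 0.9144 m, so 0.00026859373 m = 0.00026859373 / 0.9144 = 0.00029373768 yard ≈ 0.0002937 yard (4 s.f.).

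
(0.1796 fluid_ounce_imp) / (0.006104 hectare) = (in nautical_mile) 4.514e-11. Check: 1 fluid_ounce_imp = 2.8413063e-05 m^3, so 0.1796 fluid_ounce_imp = 0.1796 * 2.8413063e-05 = 5.102986e-06 m^3. 1 hectare = 10000 m^2, so 0.006104 hectare = 0.006104 * 10000 = 61.04 m^2. Combine: 5.102986e-06 m^3 / 61.04 m^2 = 8.3600688e-08 m. 1 nautical_mile = 1852 m, so 8.3600688e-08 m = 8.3600688e-08 / 1852 = 4.5140761e-11 nautical_mile ≈ 4.514e-11 nautical_mile (4 s.f.).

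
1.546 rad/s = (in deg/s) 88.58. Check: 1 deg/s = 0.017453293 rad/s, so 1.546 rad/s = 1.546 / 0.017453293 = 88.579275 deg/s ≈ 88.58 deg/s (4 s.f.).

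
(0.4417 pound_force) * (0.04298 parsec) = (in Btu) 2.47e+12. Check: 1 pound_force = 4.4482216 N, so 0.4417 pound_force = 0.4417 * 4.4482216 = 1.9647795 N. 1 parsec = 3.0856776e+16 m, so 0.04298 parsec = 0.04298 * 3.0856776e+16 = 1.3262242e+15 m. Combine: 1.9647795 N * 1.3262242e+15 m = 2.6057382e+15 J. 1 Btu = 1055.0559 J, so 2.6057382e+15 J = 2.6057382e+15 / 1055.0559 = 2.4697632e+12 Btu ≈ 2.47e+12 Btu (4 s.f.).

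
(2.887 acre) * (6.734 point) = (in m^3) 27.75. Check: 1 acre = 4046.8564 m^2, so 2.887 acre = 2.887 * 4046.8564 = 11683.274 m^2. 1 point = 0.00035277778 m, so 6.734 point = 6.734 * 0.00035277778 = 0.0023756056 m. Combine: 11683.274 m^2 * 0.0023756056 m = 27.754852 m^3. Result: 27.754852 m^3 ≈ 27.75 m^3 (4 s.f.).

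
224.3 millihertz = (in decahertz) 1 millihertz = 0.001 Hz, so 224.3 millihertz = 224.3 * 0.001 = 0.2243 Hz. 1 decahertz = 10 Hz, so 0.2243 Hz = 0.2243 / 10 = 0.02243 decahertz. Final answer: 0.02243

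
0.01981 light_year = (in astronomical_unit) 1 light_year = 9.4607305e+15 m, so 0.01981 light_year = 0.01981 * 9.4607305e+15 = 1.8741707e+14 m. 1 astronomical_unit = 1.4959787e+11 m, so 1.8741707e+14 m = 1.8741707e+14 / 1.4959787e+11 = 1252.8057 astronomical_unit ≈ 1253 astronomical_unit (4 s.f.). Final answer: 1253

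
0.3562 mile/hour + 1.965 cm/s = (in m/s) 1 mile/hour = 0.44704 m/s, so 0.3562 mile/hour = 0.3562 * 0.44704 = 0.15923565 m/s. 1 cm/s = 0.01 m/s, so 1.965 cm/s = 1.965 * 0.01 = 0.01965 m/s. Sum: 0.15923565 + 0.01965 = 0.17888565 m/s. Result: 0.17888565 m/s ≈ 0.1789 m/s (4 s.f.). Final answer: 0.1789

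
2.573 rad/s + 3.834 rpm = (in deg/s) 170.4. Check: 2.573 rad/s is already in rad/s. 1 rpm = 0.10471976 rad/s, so 3.834 rpm = 3.834 * 0.10471976 = 0.40149554 rad/s. Sum: 2.573 + 0.40149554 = 2.9744955 rad/s. 1 deg/s = 0.017453293 rad/s, so 2.9744955 rad/s = 2.9744955 / 0.017453293 = 170.42604 deg/s ≈ 170.4 deg/s (4 s.f.).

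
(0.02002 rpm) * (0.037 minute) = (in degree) 0.2667. Check: 1 rpm = 0.10471976 rad/s, so 0.02002 rpm = 0.02002 * 0.10471976 = 0.0020964895 rad/s. 1 minute = 60 s, so 0.037 minute = 0.037 * 60 = 2.22 s. Combine: 0.0020964895 rad/s * 2.22 s = 0.0046542067 rad. 1 degree = 0.017453293 rad, so 0.0046542067 rad = 0.0046542067 / 0.017453293 = 0.2666664 degree ≈ 0.2667 degree (4 s.f.).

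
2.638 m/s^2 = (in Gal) 1 Gal = 0.01 m/s^2, so 2.638 m/s^2 = 2.638 / 0.01 = 263.8 Gal. Final answer: 263.8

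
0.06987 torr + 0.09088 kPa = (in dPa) 1 torr = 133.32237 Pa, so 0.06987 torr = 0.06987 * 133.32237 = 9.3152339 Pa. 1 kPa = 1000 Pa, so 0.09088 kPa = 0.09088 * 1000 = 90.88 Pa. Sum: 9.3152339 + 90.88 = 100.19523 Pa. 1 dPa = 0.1 Pa, so 100.19523 Pa = 100.19523 / 0.1 = 1001.9523 dPa ≈ 1002 dPa (4 s.f.). Final answer: 1002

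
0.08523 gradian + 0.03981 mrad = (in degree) 1 gradian = 0.015707963 rad, so 0.08523 gradian = 0.08523 * 0.015707963 = 0.0013387897 rad. 1 mrad = 0.001 rad, so 0.03981 mrad = 0.03981 * 0.001 = 3.981e-05 rad. Sum: 0.0013387897 + 3.981e-05 = 0.0013785997 rad. 1 degree = 0.017453293 rad, so 0.0013785997 rad = 0.0013785997 / 0.017453293 = 0.078987945 degree ≈ 0.07899 degree (4 s.f.). Final answer: 0.07899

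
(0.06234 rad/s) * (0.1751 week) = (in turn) 1051. Check: 0.06234 rad/s is already in rad/s. 1 week = 604800 s, so 0.1751 week = 0.1751 * 604800 = 105900.48 s. Combine: 0.06234 rad/s * 105900.48 s = 6601.8359 rad. 1 turn = 6.2831853 rad, so 6601.8359 rad = 6601.8359 / 6.2831853 = 1050.7148 turn ≈ 1051 turn (4 s.f.).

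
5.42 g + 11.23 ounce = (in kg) 0.3238. Check: 1 g = 0.001 kg, so 5.42 g = 5.42 * 0.001 = 0.00542 kg. 1 ounce = 0.028349523 kg, so 11.23 ounce = 11.23 * 0.028349523 = 0.31836514 kg. Sum: 0.00542 + 0.31836514 = 0.32378514 kg. Result: 0.32378514 kg ≈ 0.3238 kg (4 s.f.).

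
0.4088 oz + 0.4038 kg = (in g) 1 oz = 0.028349523 kg, so 0.4088 oz = 0.4088 * 0.028349523 = 0.011589285 kg. 0.4038 kg is already in kg. Sum: 0.011589285 + 0.4038 = 0.41538929 kg. 1 g = 0.001 kg, so 0.41538929 kg = 0.41538929 / 0.001 = 415.38929 g ≈ 415.4 g (4 s.f.). Final answer: 415.4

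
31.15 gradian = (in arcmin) 1682. Check: 1 gradian = 0.015707963 rad, so 31.15 gradian = 31.15 * 0.015707963 = 0.48930306 rad. 1 arcmin = 0.00029088821 rad, so 0.48930306 rad = 0.48930306 / 0.00029088821 = 1682.1 arcmin ≈ 1682 arcmin (4 s.f.).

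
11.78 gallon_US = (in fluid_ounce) 1 gallon_US = 0.0037854118 m^3, so 11.78 gallon_US = 11.78 * 0.0037854118 = 0.044592151 m^3. 1 fluid_ounce = 2.957353e-05 m^3, so 0.044592151 m^3 = 0.044592151 / 2.957353e-05 = 1507.84 fluid_ounce ≈ 1508 fluid_ounce (4 s.f.). Final answer: 1508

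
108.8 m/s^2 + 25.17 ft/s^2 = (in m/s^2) 108.8 m/s^2 is already in m/s^2. 1 ft/s^2 = 0.3048 m/s^2, so 25.17 ft/s^2 = 25.17 * 0.3048 = 7.671816 m/s^2. Sum: 108.8 + 7.671816 = 116.47182 m/s^2. Result: 116.47182 m/s^2 ≈ 116.5 m/s^2 (4 s.f.). Final answer: 116.5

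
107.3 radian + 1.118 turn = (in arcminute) 107.3 radian = 107.3 rad. 1 turn = 6.2831853 rad, so 1.118 turn = 1.118 * 6.2831853 = 7.0246012 rad. Sum: 107.3 + 7.0246012 = 114.3246 rad. 1 arcminute = 0.00029088821 rad, so 114.3246 rad = 114.3246 / 0.00029088821 = 393019.03 arcminute ≈ 3.93e+05 arcminute (4 s.f.). Final answer: 3.93e+05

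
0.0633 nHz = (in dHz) 6.33e-10. Check: 1 nHz = 1e-09 Hz, so 0.0633 nHz = 0.0633 * 1e-09 = 6.33e-11 Hz. 1 dHz = 0.1 Hz, so 6.33e-11 Hz = 6.33e-11 / 0.1 = 6.33e-10 dHz.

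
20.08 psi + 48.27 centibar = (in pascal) 1.867e+05. Check: 1 psi = 6894.7573 Pa, so 20.08 psi = 20.08 * 6894.7573 = 138446.73 Pa. 1 centibar = 1000 Pa, so 48.27 centibar = 48.27 * 1000 = 48270 Pa. Sum: 138446.73 + 48270 = 186716.73 Pa. 186716.73 Pa = 186716.73 pascal ≈ 1.867e+05 pascal (4 s.f.).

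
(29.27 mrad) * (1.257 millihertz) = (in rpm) 0.0003513. Check: 1 mrad = 0.001 rad, so 29.27 mrad = 29.27 * 0.001 = 0.02927 rad. 1 millihertz = 0.001 Hz, so 1.257 millihertz = 1.257 * 0.001 = 0.001257 Hz. Combine: 0.02927 rad * 0.001257 Hz = 3.679239e-05 rad/s. 1 rpm = 0.10471976 rad/s, so 3.679239e-05 rad/s = 3.679239e-05 / 0.10471976 = 0.00035134144 rpm ≈ 0.0003513 rpm (4 s.f.).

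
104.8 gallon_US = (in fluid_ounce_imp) 1 gallon_US = 0.0037854118 m^3, so 104.8 gallon_US = 104.8 * 0.0037854118 = 0.39671115 m^3. 1 fluid_ounce_imp = 2.8413063e-05 m^3, so 0.39671115 m^3 = 0.39671115 / 2.8413063e-05 = 13962.281 fluid_ounce_imp ≈ 1.396e+04 fluid_ounce_imp (4 s.f.). Final answer: 1.396e+04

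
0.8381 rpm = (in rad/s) 1 rpm = 0.10471976 rad/s, so 0.8381 rpm = 0.8381 * 0.10471976 = 0.087765627 rad/s. Result: 0.087765627 rad/s ≈ 0.08777 rad/s (4 s.f.). Final answer: 0.08777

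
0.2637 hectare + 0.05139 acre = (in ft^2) 1 hectare = 10000 m^2, so 0.2637 hectare = 0.2637 * 10000 = 2637 m^2. 1 acre = 4046.8564 m^2, so 0.05139 acre = 0.05139 * 4046.8564 = 207.96795 m^2. Sum: 2637 + 207.96795 = 2844.968 m^2. 1 ft^2 = 0.09290304 m^2, so 2844.968 m^2 = 2844.968 / 0.09290304 = 30622.98 ft^2 ≈ 3.062e+04 ft^2 (4 s.f.). Final answer: 3.062e+04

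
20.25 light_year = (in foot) 1 light_year = 9.4607305e+15 m, so 20.25 light_year = 20.25 * 9.4607305e+15 = 1.9157979e+17 m. 1 foot = 0.3048 m, so 1.9157979e+17 m = 1.9157979e+17 / 0.3048 = 6.2854262e+17 foot ≈ 6.285e+17 foot (4 s.f.). Final answer: 6.285e+17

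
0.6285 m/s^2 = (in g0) 0.06409. Check: 1 g0 = 9.80665 m/s^2, so 0.6285 m/s^2 = 0.6285 / 9.80665 = 0.064089164 g0 ≈ 0.06409 g0 (4 s.f.).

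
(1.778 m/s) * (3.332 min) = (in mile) 0.2209. Check: 1.778 m/s is already in m/s. 1 min = 60 s, so 3.332 min = 3.332 * 60 = 199.92 s. Combine: 1.778 m/s * 199.92 s = 355.45776 m. 1 mile = 1609.344 m, so 355.45776 m = 355.45776 / 1609.344 = 0.22087121 mile ≈ 0.2209 mile (4 s.f.).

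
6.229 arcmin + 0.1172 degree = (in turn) 1 arcmin = 0.00029088821 rad, so 6.229 arcmin = 6.229 * 0.00029088821 = 0.0018119427 rad. 1 degree = 0.017453293 rad, so 0.1172 degree = 0.1172 * 0.017453293 = 0.0020455259 rad. Sum: 0.0018119427 + 0.0020455259 = 0.0038574685 rad. 1 turn = 6.2831853 rad, so 0.0038574685 rad = 0.0038574685 / 6.2831853 = 0.00061393519 turn ≈ 0.0006139 turn (4 s.f.). Final answer: 0.0006139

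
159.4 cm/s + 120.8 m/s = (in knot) 237.9. Check: 1 cm/s = 0.01 m/s, so 159.4 cm/s = 159.4 * 0.01 = 1.594 m/s. 120.8 m/s is already in m/s. Sum: 1.594 + 120.8 = 122.394 m/s. 1 knot = 0.51444444 m/s, so 122.394 m/s = 122.394 / 0.51444444 = 237.9149 knot ≈ 237.9 knot (4 s.f.).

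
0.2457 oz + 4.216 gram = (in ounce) 1 oz = 0.028349523 kg, so 0.2457 oz = 0.2457 * 0.028349523 = 0.0069654778 kg. 1 gram = 0.001 kg, so 4.216 gram = 4.216 * 0.001 = 0.004216 kg. Sum: 0.0069654778 + 0.004216 = 0.011181478 kg. 1 ounce = 0.028349523 kg, so 0.011181478 kg = 0.011181478 / 0.028349523 = 0.39441502 ounce ≈ 0.3944 ounce (4 s.f.). Final answer: 0.3944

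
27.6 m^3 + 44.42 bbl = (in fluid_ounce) 1.172e+06. Check: 27.6 m^3 is already in m^3. 1 bbl = 0.15898729 m^3, so 44.42 bbl = 44.42 * 0.15898729 = 7.0622156 m^3. Sum: 27.6 + 7.0622156 = 34.662216 m^3. 1 fluid_ounce = 2.957353e-05 m^3, so 34.662216 m^3 = 34.662216 / 2.957353e-05 = 1172068.9 fluid_ounce ≈ 1.172e+06 fluid_ounce (4 s.f.).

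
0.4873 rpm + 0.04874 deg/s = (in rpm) 0.4954. Check: 1 rpm = 0.10471976 rad/s, so 0.4873 rpm = 0.4873 * 0.10471976 = 0.051029937 rad/s. 1 deg/s = 0.017453293 rad/s, so 0.04874 deg/s = 0.04874 * 0.017453293 = 0.00085067348 rad/s. Sum: 0.051029937 + 0.00085067348 = 0.05188061 rad/s. 1 rpm = 0.10471976 rad/s, so 0.05188061 rad/s = 0.05188061 / 0.10471976 = 0.49542333 rpm ≈ 0.4954 rpm (4 s.f.).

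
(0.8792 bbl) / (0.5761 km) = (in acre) 5.996e-08. Check: 1 bbl = 0.15898729 m^3, so 0.8792 bbl = 0.8792 * 0.15898729 = 0.13978163 m^3. 1 km = 1000 m, so 0.5761 km = 0.5761 * 1000 = 576.1 m. Combine: 0.13978163 m^3 / 576.1 m = 0.00024263432 m^2. 1 acre = 4046.8564 m^2, so 0.00024263432 m^2 = 0.00024263432 / 4046.8564 = 5.9956245e-08 acre ≈ 5.996e-08 acre (4 s.f.).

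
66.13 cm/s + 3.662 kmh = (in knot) 3.263. Check: 1 cm/s = 0.01 m/s, so 66.13 cm/s = 66.13 * 0.01 = 0.6613 m/s. 1 kmh = 0.27777778 m/s, so 3.662 kmh = 3.662 * 0.27777778 = 1.0172222 m/s. Sum: 0.6613 + 1.0172222 = 1.6785222 m/s. 1 knot = 0.51444444 m/s, so 1.6785222 m/s = 1.6785222 / 0.51444444 = 3.2627862 knot ≈ 3.263 knot (4 s.f.).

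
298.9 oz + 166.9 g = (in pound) 19.05. Check: 1 oz = 0.028349523 kg, so 298.9 oz = 298.9 * 0.028349523 = 8.4736725 kg. 1 g = 0.001 kg, so 166.9 g = 166.9 * 0.001 = 0.1669 kg. Sum: 8.4736725 + 0.1669 = 8.6405725 kg. 1 pound = 0.45359237 kg, so 8.6405725 kg = 8.6405725 / 0.45359237 = 19.049202 pound ≈ 19.05 pound (4 s.f.).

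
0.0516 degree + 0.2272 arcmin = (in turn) 0.0001539. Check: 1 degree = 0.017453293 rad, so 0.0516 degree = 0.0516 * 0.017453293 = 0.00090058989 rad. 1 arcmin = 0.00029088821 rad, so 0.2272 arcmin = 0.2272 * 0.00029088821 = 6.6089801e-05 rad. Sum: 0.00090058989 + 6.6089801e-05 = 0.0009666797 rad. 1 turn = 6.2831853 rad, so 0.0009666797 rad = 0.0009666797 / 6.2831853 = 0.00015385185 turn ≈ 0.0001539 turn (4 s.f.).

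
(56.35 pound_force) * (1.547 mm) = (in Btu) 1 pound_force = 4.4482216 N, so 56.35 pound_force = 56.35 * 4.4482216 = 250.65729 N. 1 mm = 0.001 m, so 1.547 mm = 1.547 * 0.001 = 0.001547 m. Combine: 250.65729 N * 0.001547 m = 0.38776682 J. 1 Btu = 1055.0559 J, so 0.38776682 J = 0.38776682 / 1055.0559 = 0.00036753204 Btu ≈ 0.0003675 Btu (4 s.f.). Final answer: 0.0003675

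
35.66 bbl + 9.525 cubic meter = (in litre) 1.519e+04. Check: 1 bbl = 0.15898729 m^3, so 35.66 bbl = 35.66 * 0.15898729 = 5.6694869 m^3. 9.525 cubic meter = 9.525 m^3. Sum: 5.6694869 + 9.525 = 15.194487 m^3. 1 litre = 0.001 m^3, so 15.194487 m^3 = 15.194487 / 0.001 = 15194.487 litre ≈ 1.519e+04 litre (4 s.f.).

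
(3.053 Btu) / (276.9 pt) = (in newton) 1 Btu = 1055.0559 J, so 3.053 Btu = 3.053 * 1055.0559 = 3221.0855 J. 1 pt = 0.00035277778 m, so 276.9 pt = 276.9 * 0.00035277778 = 0.097684167 m. Combine: 3221.0855 J / 0.097684167 m = 32974.489 N. 32974.489 N = 32974.489 newton ≈ 3.297e+04 newton (4 s.f.). Final answer: 3.297e+04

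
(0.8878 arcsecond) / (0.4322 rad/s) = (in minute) 1 arcsecond = 4.8481368e-06 rad, so 0.8878 arcsecond = 0.8878 * 4.8481368e-06 = 4.3041759e-06 rad. 0.4322 rad/s is already in rad/s. Combine: 4.3041759e-06 rad / 0.4322 rad/s = 9.9587595e-06 s. 1 minute = 60 s, so 9.9587595e-06 s = 9.9587595e-06 / 60 = 1.6597933e-07 minute ≈ 1.66e-07 minute (4 s.f.). Final answer: 1.66e-07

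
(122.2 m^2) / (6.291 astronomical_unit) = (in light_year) 1.372e-26. Check: 122.2 m^2 is already in m^2. 1 astronomical_unit = 1.4959787e+11 m, so 6.291 astronomical_unit = 6.291 * 1.4959787e+11 = 9.411202e+11 m. Combine: 122.2 m^2 / 9.411202e+11 m = 1.2984526e-10 m. 1 light_year = 9.4607305e+15 m, so 1.2984526e-10 m = 1.2984526e-10 / 9.4607305e+15 = 1.3724655e-26 light_year ≈ 1.372e-26 light_year (4 s.f.).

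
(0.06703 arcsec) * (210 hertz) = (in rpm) 1 arcsec = 4.8481368e-06 rad, so 0.06703 arcsec = 0.06703 * 4.8481368e-06 = 3.2497061e-07 rad. 210 hertz = 210 Hz. Combine: 3.2497061e-07 rad * 210 Hz = 6.8243828e-05 rad/s. 1 rpm = 0.10471976 rad/s, so 6.8243828e-05 rad/s = 6.8243828e-05 / 0.10471976 = 0.00065168056 rpm ≈ 0.0006517 rpm (4 s.f.). Final answer: 0.0006517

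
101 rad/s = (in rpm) 1 rpm = 0.10471976 rad/s, so 101 rad/s = 101 / 0.10471976 = 964.47896 rpm ≈ 964.5 rpm (4 s.f.). Final answer: 964.5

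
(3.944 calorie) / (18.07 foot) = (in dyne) 1 calorie = 4.184 J, so 3.944 calorie = 3.944 * 4.184 = 16.501696 J. 1 foot = 0.3048 m, so 18.07 foot = 18.07 * 0.3048 = 5.507736 m. Combine: 16.501696 J / 5.507736 m = 2.9960942 N. 1 dyne = 1e-05 N, so 2.9960942 N = 2.9960942 / 1e-05 = 299609.42 dyne ≈ 2.996e+05 dyne (4 s.f.). Final answer: 2.996e+05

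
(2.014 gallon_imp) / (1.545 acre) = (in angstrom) 1.464e+04. Check: 1 gallon_imp = 0.00454609 m^3, so 2.014 gallon_imp = 2.014 * 0.00454609 = 0.0091558253 m^3. 1 acre = 4046.8564 m^2, so 1.545 acre = 1.545 * 4046.8564 = 6252.3932 m^2. Combine: 0.0091558253 m^3 / 6252.3932 m^2 = 1.4643713e-06 m. 1 angstrom = 1e-10 m, so 1.4643713e-06 m = 1.4643713e-06 / 1e-10 = 14643.713 angstrom ≈ 1.464e+04 angstrom (4 s.f.).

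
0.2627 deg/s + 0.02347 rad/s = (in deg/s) 1 deg/s = 0.017453293 rad/s, so 0.2627 deg/s = 0.2627 * 0.017453293 = 0.0045849799 rad/s. 0.02347 rad/s is already in rad/s. Sum: 0.0045849799 + 0.02347 = 0.02805498 rad/s. 1 deg/s = 0.017453293 rad/s, so 0.02805498 rad/s = 0.02805498 / 0.017453293 = 1.6074319 deg/s ≈ 1.607 deg/s (4 s.f.). Final answer: 1.607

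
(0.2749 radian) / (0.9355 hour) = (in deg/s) 0.2749 radian = 0.2749 rad. 1 hour = 3600 s, so 0.9355 hour = 0.9355 * 3600 = 3367.8 s. Combine: 0.2749 rad / 3367.8 s = 8.1625987e-05 rad/s. 1 deg/s = 0.017453293 rad/s, so 8.1625987e-05 rad/s = 8.1625987e-05 / 0.017453293 = 0.0046768246 deg/s ≈ 0.004677 deg/s (4 s.f.). Final answer: 0.004677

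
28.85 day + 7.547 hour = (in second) 1 day = 86400 s, so 28.85 day = 28.85 * 86400 = 2492640 s. 1 hour = 3600 s, so 7.547 hour = 7.547 * 3600 = 27169.2 s. Sum: 2492640 + 27169.2 = 2519809.2 s. 2519809.2 s = 2519809.2 second ≈ 2.52e+06 second (4 s.f.). Final answer: 2.52e+06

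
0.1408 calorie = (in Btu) 1 calorie = 4.184 J, so 0.1408 calorie = 0.1408 * 4.184 = 0.5891072 J. 1 Btu = 1055.0559 J, so 0.5891072 J = 0.5891072 / 1055.0559 = 0.00055836589 Btu ≈ 0.0005584 Btu (4 s.f.). Final answer: 0.0005584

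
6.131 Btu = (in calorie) 1 Btu = 1055.0559 J, so 6.131 Btu = 6.131 * 1055.0559 = 6468.5474 J. 1 calorie = 4.184 J, so 6468.5474 J = 6468.5474 / 4.184 = 1546.0199 calorie ≈ 1546 calorie (4 s.f.). Final answer: 1546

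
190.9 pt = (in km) 1 pt = 0.00035277778 m, so 190.9 pt = 190.9 * 0.00035277778 = 0.067345278 m. 1 km = 1000 m, so 0.067345278 m = 0.067345278 / 1000 = 6.7345278e-05 km ≈ 6.735e-05 km (4 s.f.). Final answer: 6.735e-05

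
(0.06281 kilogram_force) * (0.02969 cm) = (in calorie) 1 kilogram_force = 9.80665 N, so 0.06281 kilogram_force = 0.06281 * 9.80665 = 0.61595569 N. 1 cm = 0.01 m, so 0.02969 cm = 0.02969 * 0.01 = 0.0002969 m. Combine: 0.61595569 N * 0.0002969 m = 0.00018287724 J. 1 calorie = 4.184 J, so 0.00018287724 J = 0.00018287724 / 4.184 = 4.370871e-05 calorie ≈ 4.371e-05 calorie (4 s.f.). Final answer: 4.371e-05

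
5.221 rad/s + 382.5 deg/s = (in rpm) 5.221 rad/s is already in rad/s. 1 deg/s = 0.017453293 rad/s, so 382.5 deg/s = 382.5 * 0.017453293 = 6.6758844 rad/s. Sum: 5.221 + 6.6758844 = 11.896884 rad/s. 1 rpm = 0.10471976 rad/s, so 11.896884 rad/s = 11.896884 / 0.10471976 = 113.60688 rpm ≈ 113.6 rpm (4 s.f.). Final answer: 113.6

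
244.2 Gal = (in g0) 1 Gal = 0.01 m/s^2, so 244.2 Gal = 244.2 * 0.01 = 2.442 m/s^2. 1 g0 = 9.80665 m/s^2, so 2.442 m/s^2 = 2.442 / 9.80665 = 0.2490147 g0 ≈ 0.249 g0 (4 s.f.). Final answer: 0.249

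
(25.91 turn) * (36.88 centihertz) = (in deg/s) 3440. Check: 1 turn = 6.2831853 rad, so 25.91 turn = 25.91 * 6.2831853 = 162.79733 rad. 1 centihertz = 0.01 Hz, so 36.88 centihertz = 36.88 * 0.01 = 0.3688 Hz. Combine: 162.79733 rad * 0.3688 Hz = 60.039656 rad/s. 1 deg/s = 0.017453293 rad/s, so 60.039656 rad/s = 60.039656 / 0.017453293 = 3440.0189 deg/s ≈ 3440 deg/s (4 s.f.).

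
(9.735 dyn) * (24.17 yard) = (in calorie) 1 dyn = 1e-05 N, so 9.735 dyn = 9.735 * 1e-05 = 9.735e-05 N. 1 yard = 0.9144 m, so 24.17 yard = 24.17 * 0.9144 = 22.101048 m. Combine: 9.735e-05 N * 22.101048 m = 0.002151537 J. 1 calorie = 4.184 J, so 0.002151537 J = 0.002151537 / 4.184 = 0.00051422969 calorie ≈ 0.0005142 calorie (4 s.f.). Final answer: 0.0005142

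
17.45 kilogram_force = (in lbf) 1 kilogram_force = 9.80665 N, so 17.45 kilogram_force = 17.45 * 9.80665 = 171.12604 N. 1 lbf = 4.4482216 N, so 171.12604 N = 171.12604 / 4.4482216 = 38.470665 lbf ≈ 38.47 lbf (4 s.f.). Final answer: 38.47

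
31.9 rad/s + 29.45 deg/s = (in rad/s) 32.41. Check: 31.9 rad/s is already in rad/s. 1 deg/s = 0.017453293 rad/s, so 29.45 deg/s = 29.45 * 0.017453293 = 0.51399946 rad/s. Sum: 31.9 + 0.51399946 = 32.413999 rad/s. Result: 32.413999 rad/s ≈ 32.41 rad/s (4 s.f.).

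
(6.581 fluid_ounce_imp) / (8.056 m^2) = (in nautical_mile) 1.253e-08. Check: 1 fluid_ounce_imp = 2.8413063e-05 m^3, so 6.581 fluid_ounce_imp = 6.581 * 2.8413063e-05 = 0.00018698636 m^3. 8.056 m^2 is already in m^2. Combine: 0.00018698636 m^3 / 8.056 m^2 = 2.321082e-05 m. 1 nautical_mile = 1852 m, so 2.321082e-05 m = 2.321082e-05 / 1852 = 1.253284e-08 nautical_mile ≈ 1.253e-08 nautical_mile (4 s.f.).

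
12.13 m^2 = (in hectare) 0.001213. Check: 1 hectare = 10000 m^2, so 12.13 m^2 = 12.13 / 10000 = 0.001213 hectare.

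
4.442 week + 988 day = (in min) 1 week = 604800 s, so 4.442 week = 4.442 * 604800 = 2686521.6 s. 1 day = 86400 s, so 988 day = 988 * 86400 = 85363200 s. Sum: 2686521.6 + 85363200 = 88049722 s. 1 min = 60 s, so 88049722 s = 88049722 / 60 = 1467495.4 min ≈ 1.467e+06 min (4 s.f.). Final answer: 1.467e+06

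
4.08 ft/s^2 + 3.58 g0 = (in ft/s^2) 1 ft/s^2 = 0.3048 m/s^2, so 4.08 ft/s^2 = 4.08 * 0.3048 = 1.243584 m/s^2. 1 g0 = 9.80665 m/s^2, so 3.58 g0 = 3.58 * 9.80665 = 35.107807 m/s^2. Sum: 1.243584 + 35.107807 = 36.351391 m/s^2. 1 ft/s^2 = 0.3048 m/s^2, so 36.351391 m/s^2 = 36.351391 / 0.3048 = 119.26309 ft/s^2 ≈ 119.3 ft/s^2 (4 s.f.). Final answer: 119.3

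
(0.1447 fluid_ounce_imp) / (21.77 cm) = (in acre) 1 fluid_ounce_imp = 2.8413063e-05 m^3, so 0.1447 fluid_ounce_imp = 0.1447 * 2.8413063e-05 = 4.1113701e-06 m^3. 1 cm = 0.01 m, so 21.77 cm = 21.77 * 0.01 = 0.2177 m. Combine: 4.1113701e-06 m^3 / 0.2177 m = 1.8885485e-05 m^2. 1 acre = 4046.8564 m^2, so 1.8885485e-05 m^2 = 1.8885485e-05 / 4046.8564 = 4.666705e-09 acre ≈ 4.667e-09 acre (4 s.f.). Final answer: 4.667e-09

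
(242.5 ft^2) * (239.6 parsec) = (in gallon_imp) 1 ft^2 = 0.09290304 m^2, so 242.5 ft^2 = 242.5 * 0.09290304 = 22.528987 m^2. 1 parsec = 3.0856776e+16 m, so 239.6 parsec = 239.6 * 3.0856776e+16 = 7.3932835e+18 m. Combine: 22.528987 m^2 * 7.3932835e+18 m = 1.6656319e+20 m^3. 1 gallon_imp = 0.00454609 m^3, so 1.6656319e+20 m^3 = 1.6656319e+20 / 0.00454609 = 3.6638779e+22 gallon_imp ≈ 3.664e+22 gallon_imp (4 s.f.). Final answer: 3.664e+22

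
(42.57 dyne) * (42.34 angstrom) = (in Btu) 1.708e-15. Check: 1 dyne = 1e-05 N, so 42.57 dyne = 42.57 * 1e-05 = 0.0004257 N. 1 angstrom = 1e-10 m, so 42.34 angstrom = 42.34 * 1e-10 = 4.234e-09 m. Combine: 0.0004257 N * 4.234e-09 m = 1.8024138e-12 J. 1 Btu = 1055.0559 J, so 1.8024138e-12 J = 1.8024138e-12 / 1055.0559 = 1.7083587e-15 Btu ≈ 1.708e-15 Btu (4 s.f.).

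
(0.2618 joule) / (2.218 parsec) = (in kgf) 0.2618 joule = 0.2618 J. 1 parsec = 3.0856776e+16 m, so 2.218 parsec = 2.218 * 3.0856776e+16 = 6.8440329e+16 m. Combine: 0.2618 J / 6.8440329e+16 m = 3.82523e-18 N. 1 kgf = 9.80665 N, so 3.82523e-18 N = 3.82523e-18 / 9.80665 = 3.9006491e-19 kgf ≈ 3.901e-19 kgf (4 s.f.). Final answer: 3.901e-19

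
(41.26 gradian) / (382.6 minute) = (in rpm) 1 gradian = 0.015707963 rad, so 41.26 gradian = 41.26 * 0.015707963 = 0.64811056 rad. 1 minute = 60 s, so 382.6 minute = 382.6 * 60 = 22956 s. Combine: 0.64811056 rad / 22956 s = 2.8232731e-05 rad/s. 1 rpm = 0.10471976 rad/s, so 2.8232731e-05 rad/s = 2.8232731e-05 / 0.10471976 = 0.00026960272 rpm ≈ 0.0002696 rpm (4 s.f.). Final answer: 0.0002696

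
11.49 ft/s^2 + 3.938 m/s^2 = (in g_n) 0.7587. Check: 1 ft/s^2 = 0.3048 m/s^2, so 11.49 ft/s^2 = 11.49 * 0.3048 = 3.502152 m/s^2. 3.938 m/s^2 is already in m/s^2. Sum: 3.502152 + 3.938 = 7.440152 m/s^2. 1 g_n = 9.80665 m/s^2, so 7.440152 m/s^2 = 7.440152 / 9.80665 = 0.75868436 g_n ≈ 0.7587 g_n (4 s.f.).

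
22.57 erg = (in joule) 1 erg = 1e-07 J, so 22.57 erg = 22.57 * 1e-07 = 2.257e-06 J. 2.257e-06 J = 2.257e-06 joule. Final answer: 2.257e-06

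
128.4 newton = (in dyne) 128.4 newton = 128.4 N. 1 dyne = 1e-05 N, so 128.4 N = 128.4 / 1e-05 = 12840000 dyne ≈ 1.284e+07 dyne (4 s.f.). Final answer: 1.284e+07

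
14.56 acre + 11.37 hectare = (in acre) 1 acre = 4046.8564 m^2, so 14.56 acre = 14.56 * 4046.8564 = 58922.23 m^2. 1 hectare = 10000 m^2, so 11.37 hectare = 11.37 * 10000 = 113700 m^2. Sum: 58922.23 + 113700 = 172622.23 m^2. 1 acre = 4046.8564 m^2, so 172622.23 m^2 = 172622.23 / 4046.8564 = 42.655882 acre ≈ 42.66 acre (4 s.f.). Final answer: 42.66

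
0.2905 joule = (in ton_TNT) 6.943e-11. Check: 0.2905 joule = 0.2905 J. 1 ton_TNT = 4.184e+09 J, so 0.2905 J = 0.2905 / 4.184e+09 = 6.9431166e-11 ton_TNT ≈ 6.943e-11 ton_TNT (4 s.f.).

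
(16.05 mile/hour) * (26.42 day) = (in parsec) 5.308e-10. Check: 1 mile/hour = 0.44704 m/s, so 16.05 mile/hour = 16.05 * 0.44704 = 7.174992 m/s. 1 day = 86400 s, so 26.42 day = 26.42 * 86400 = 2282688 s. Combine: 7.174992 m/s * 2282688 s = 16378268 m. 1 parsec = 3.0856776e+16 m, so 16378268 m = 16378268 / 3.0856776e+16 = 5.3078352e-10 parsec ≈ 5.308e-10 parsec (4 s.f.).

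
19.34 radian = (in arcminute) 19.34 radian = 19.34 rad. 1 arcminute = 0.00029088821 rad, so 19.34 rad = 19.34 / 0.00029088821 = 66486.023 arcminute ≈ 6.649e+04 arcminute (4 s.f.). Final answer: 6.649e+04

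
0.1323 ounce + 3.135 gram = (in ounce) 1 ounce = 0.028349523 kg, so 0.1323 ounce = 0.1323 * 0.028349523 = 0.0037506419 kg. 1 gram = 0.001 kg, so 3.135 gram = 3.135 * 0.001 = 0.003135 kg. Sum: 0.0037506419 + 0.003135 = 0.0068856419 kg. 1 ounce = 0.028349523 kg, so 0.0068856419 kg = 0.0068856419 / 0.028349523 = 0.24288387 ounce ≈ 0.2429 ounce (4 s.f.). Final answer: 0.2429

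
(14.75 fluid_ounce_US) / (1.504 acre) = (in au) 4.791e-19. Check: 1 fluid_ounce_US = 2.957353e-05 m^3, so 14.75 fluid_ounce_US = 14.75 * 2.957353e-05 = 0.00043620956 m^3. 1 acre = 4046.8564 m^2, so 1.504 acre = 1.504 * 4046.8564 = 6086.4721 m^2. Combine: 0.00043620956 m^3 / 6086.4721 m^2 = 7.1668703e-08 m. 1 au = 1.4959787e+11 m, so 7.1668703e-08 m = 7.1668703e-08 / 1.4959787e+11 = 4.7907569e-19 au ≈ 4.791e-19 au (4 s.f.).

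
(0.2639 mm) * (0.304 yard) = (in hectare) 1 mm = 0.001 m, so 0.2639 mm = 0.2639 * 0.001 = 0.0002639 m. 1 yard = 0.9144 m, so 0.304 yard = 0.304 * 0.9144 = 0.2779776 m. Combine: 0.0002639 m * 0.2779776 m = 7.3358289e-05 m^2. 1 hectare = 10000 m^2, so 7.3358289e-05 m^2 = 7.3358289e-05 / 10000 = 7.3358289e-09 hectare ≈ 7.336e-09 hectare (4 s.f.). Final answer: 7.336e-09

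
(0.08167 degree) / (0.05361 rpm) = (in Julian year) 8.046e-09. Check: 1 degree = 0.017453293 rad, so 0.08167 degree = 0.08167 * 0.017453293 = 0.0014254104 rad. 1 rpm = 0.10471976 rad/s, so 0.05361 rpm = 0.05361 * 0.10471976 = 0.0056140261 rad/s. Combine: 0.0014254104 rad / 0.0056140261 rad/s = 0.25390164 s. 1 Julian year = 31557600 s, so 0.25390164 s = 0.25390164 / 31557600 = 8.0456573e-09 Julian year ≈ 8.046e-09 Julian year (4 s.f.).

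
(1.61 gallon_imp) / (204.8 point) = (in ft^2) 1.09. Check: 1 gallon_imp = 0.00454609 m^3, so 1.61 gallon_imp = 1.61 * 0.00454609 = 0.0073192049 m^3. 1 point = 0.00035277778 m, so 204.8 point = 204.8 * 0.00035277778 = 0.072248889 m. Combine: 0.0073192049 m^3 / 0.072248889 m = 0.10130543 m^2. 1 ft^2 = 0.09290304 m^2, so 0.10130543 m^2 = 0.10130543 / 0.09290304 = 1.0904426 ft^2 ≈ 1.09 ft^2 (4 s.f.).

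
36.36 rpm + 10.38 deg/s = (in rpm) 38.09. Check: 1 rpm = 0.10471976 rad/s, so 36.36 rpm = 36.36 * 0.10471976 = 3.8076103 rad/s. 1 deg/s = 0.017453293 rad/s, so 10.38 deg/s = 10.38 * 0.017453293 = 0.18116518 rad/s. Sum: 3.8076103 + 0.18116518 = 3.9887755 rad/s. 1 rpm = 0.10471976 rad/s, so 3.9887755 rad/s = 3.9887755 / 0.10471976 = 38.09 rpm.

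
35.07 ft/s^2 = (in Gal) 1069. Check: 1 ft/s^2 = 0.3048 m/s^2, so 35.07 ft/s^2 = 35.07 * 0.3048 = 10.689336 m/s^2. 1 Gal = 0.01 m/s^2, so 10.689336 m/s^2 = 10.689336 / 0.01 = 1068.9336 Gal ≈ 1069 Gal (4 s.f.).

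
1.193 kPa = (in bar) 0.01193. Check: 1 kPa = 1000 Pa, so 1.193 kPa = 1.193 * 1000 = 1193 Pa. 1 bar = 100000 Pa, so 1193 Pa = 1193 / 100000 = 0.01193 bar.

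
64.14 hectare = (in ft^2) 6.904e+06. Check: 1 hectare = 10000 m^2, so 64.14 hectare = 64.14 * 10000 = 641400 m^2. 1 ft^2 = 0.09290304 m^2, so 641400 m^2 = 641400 / 0.09290304 = 6903972.1 ft^2 ≈ 6.904e+06 ft^2 (4 s.f.).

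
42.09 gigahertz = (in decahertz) 4.209e+09. Check: 1 gigahertz = 1e+09 Hz, so 42.09 gigahertz = 42.09 * 1e+09 = 4.209e+10 Hz. 1 decahertz = 10 Hz, so 4.209e+10 Hz = 4.209e+10 / 10 = 4.209e+09 decahertz.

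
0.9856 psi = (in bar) 1 psi = 6894.7573 Pa, so 0.9856 psi = 0.9856 * 6894.7573 = 6795.4728 Pa. 1 bar = 100000 Pa, so 6795.4728 Pa = 6795.4728 / 100000 = 0.067954728 bar ≈ 0.06795 bar (4 s.f.). Final answer: 0.06795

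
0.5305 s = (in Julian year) 1 Julian year = 31557600 s, so 0.5305 s = 0.5305 / 31557600 = 1.6810531e-08 Julian year ≈ 1.681e-08 Julian year (4 s.f.). Final answer: 1.681e-08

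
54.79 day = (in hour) 1 day = 86400 s, so 54.79 day = 54.79 * 86400 = 4733856 s. 1 hour = 3600 s, so 4733856 s = 4733856 / 3600 = 1314.96 hour ≈ 1315 hour (4 s.f.). Final answer: 1315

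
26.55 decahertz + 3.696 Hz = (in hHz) 1 decahertz = 10 Hz, so 26.55 decahertz = 26.55 * 10 = 265.5 Hz. 3.696 Hz is already in Hz. Sum: 265.5 + 3.696 = 269.196 Hz. 1 hHz = 100 Hz, so 269.196 Hz = 269.196 / 100 = 2.69196 hHz ≈ 2.692 hHz (4 s.f.). Final answer: 2.692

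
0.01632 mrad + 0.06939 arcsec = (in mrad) 0.01666. Check: 1 mrad = 0.001 rad, so 0.01632 mrad = 0.01632 * 0.001 = 1.632e-05 rad. 1 arcsec = 4.8481368e-06 rad, so 0.06939 arcsec = 0.06939 * 4.8481368e-06 = 3.3641221e-07 rad. Sum: 1.632e-05 + 3.3641221e-07 = 1.6656412e-05 rad. 1 mrad = 0.001 rad, so 1.6656412e-05 rad = 1.6656412e-05 / 0.001 = 0.016656412 mrad ≈ 0.01666 mrad (4 s.f.).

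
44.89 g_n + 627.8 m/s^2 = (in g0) 1 g_n = 9.80665 m/s^2, so 44.89 g_n = 44.89 * 9.80665 = 440.22052 m/s^2. 627.8 m/s^2 is already in m/s^2. Sum: 440.22052 + 627.8 = 1068.0205 m/s^2. 1 g0 = 9.80665 m/s^2, so 1068.0205 m/s^2 = 1068.0205 / 9.80665 = 108.90778 g0 ≈ 108.9 g0 (4 s.f.). Final answer: 108.9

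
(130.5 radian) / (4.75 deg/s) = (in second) 130.5 radian = 130.5 rad. 1 deg/s = 0.017453293 rad/s, so 4.75 deg/s = 4.75 * 0.017453293 = 0.082903139 rad/s. Combine: 130.5 rad / 0.082903139 rad/s = 1574.1262 s. 1574.1262 s = 1574.1262 second ≈ 1574 second (4 s.f.). Final answer: 1574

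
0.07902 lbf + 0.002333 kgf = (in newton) 0.3744. Check: 1 lbf = 4.4482216 N, so 0.07902 lbf = 0.07902 * 4.4482216 = 0.35149847 N. 1 kgf = 9.80665 N, so 0.002333 kgf = 0.002333 * 9.80665 = 0.022878914 N. Sum: 0.35149847 + 0.022878914 = 0.37437739 N. 0.37437739 N = 0.37437739 newton ≈ 0.3744 newton (4 s.f.).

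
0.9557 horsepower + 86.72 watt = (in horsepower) 1.072. Check: 1 horsepower = 745.69987 W, so 0.9557 horsepower = 0.9557 * 745.69987 = 712.66537 W. 86.72 watt = 86.72 W. Sum: 712.66537 + 86.72 = 799.38537 W. 1 horsepower = 745.69987 W, so 799.38537 W = 799.38537 / 745.69987 = 1.0719934 horsepower ≈ 1.072 horsepower (4 s.f.).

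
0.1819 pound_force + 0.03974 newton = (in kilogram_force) 0.08656. Check: 1 pound_force = 4.4482216 N, so 0.1819 pound_force = 0.1819 * 4.4482216 = 0.80913151 N. 0.03974 newton = 0.03974 N. Sum: 0.80913151 + 0.03974 = 0.84887151 N. 1 kilogram_force = 9.80665 N, so 0.84887151 N = 0.84887151 / 9.80665 = 0.086560804 kilogram_force ≈ 0.08656 kilogram_force (4 s.f.).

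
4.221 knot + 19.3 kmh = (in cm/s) 1 knot = 0.51444444 m/s, so 4.221 knot = 4.221 * 0.51444444 = 2.17147 m/s. 1 kmh = 0.27777778 m/s, so 19.3 kmh = 19.3 * 0.27777778 = 5.3611111 m/s. Sum: 2.17147 + 5.3611111 = 7.5325811 m/s. 1 cm/s = 0.01 m/s, so 7.5325811 m/s = 7.5325811 / 0.01 = 753.25811 cm/s ≈ 753.3 cm/s (4 s.f.). Final answer: 753.3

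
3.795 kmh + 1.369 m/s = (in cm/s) 1 kmh = 0.27777778 m/s, so 3.795 kmh = 3.795 * 0.27777778 = 1.0541667 m/s. 1.369 m/s is already in m/s. Sum: 1.0541667 + 1.369 = 2.4231667 m/s. 1 cm/s = 0.01 m/s, so 2.4231667 m/s = 2.4231667 / 0.01 = 242.31667 cm/s ≈ 242.3 cm/s (4 s.f.). Final answer: 242.3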